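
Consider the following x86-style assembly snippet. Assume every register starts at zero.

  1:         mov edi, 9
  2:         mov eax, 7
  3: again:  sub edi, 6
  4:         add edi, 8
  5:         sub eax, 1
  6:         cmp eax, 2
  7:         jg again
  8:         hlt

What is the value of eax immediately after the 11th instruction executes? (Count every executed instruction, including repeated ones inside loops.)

after mov edi, 9: edi=9
after mov eax, 7: eax=7
after sub edi, 6: edi=9-6=3
after add edi, 8: edi=3+8=11
after sub eax, 1: eax=7-1=6
cmp eax, 2  (cmp 6,2)
jg again: taken
after sub edi, 6: edi=11-6=5
after add edi, 8: edi=5+8=13
after sub eax, 1: eax=6-1=5
cmp eax, 2  (cmp 5,2)
After step 11: eax = 5.

5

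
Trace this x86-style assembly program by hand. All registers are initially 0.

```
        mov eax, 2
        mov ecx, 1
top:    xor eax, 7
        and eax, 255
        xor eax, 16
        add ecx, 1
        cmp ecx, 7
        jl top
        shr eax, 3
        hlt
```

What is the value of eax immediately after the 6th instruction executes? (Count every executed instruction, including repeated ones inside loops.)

eax=2
ecx=1
eax=2^7=5
eax=5&255=5
eax=5^16=21
ecx=1+1=2
After step 6: eax = 21.

21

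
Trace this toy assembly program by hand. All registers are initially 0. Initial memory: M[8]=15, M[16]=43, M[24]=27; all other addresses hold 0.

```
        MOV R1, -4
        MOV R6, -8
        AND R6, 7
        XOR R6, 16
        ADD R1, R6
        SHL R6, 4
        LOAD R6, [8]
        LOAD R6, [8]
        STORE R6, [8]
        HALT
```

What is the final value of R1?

R1=-4
R6=-8
R6=(-8)&7=0
R6=0^16=16
R1=(-4)+16=12
R6=16<<4=256
R6=M[8]=15
R6=M[8]=15
STORE R6, [8] → M[8]=15
halt.

12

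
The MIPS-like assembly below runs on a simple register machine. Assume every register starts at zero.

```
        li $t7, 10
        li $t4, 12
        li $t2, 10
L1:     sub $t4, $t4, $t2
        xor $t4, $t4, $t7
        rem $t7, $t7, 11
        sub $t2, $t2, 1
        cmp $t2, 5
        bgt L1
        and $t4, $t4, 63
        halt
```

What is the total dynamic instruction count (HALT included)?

li $t7, 10 → $t7=10
li $t4, 12 → $t4=12
li $t2, 10 → $t2=10
sub $t4, $t4, $t2 → $t4=12-10=2
xor $t4, $t4, $t7 → $t4=2^10=8
rem $t7, $t7, 11 → $t7=10%11=10
sub $t2, $t2, 1 → $t2=10-1=9
cmp $t2, 5  (cmp 9,5)
bgt L1: taken
sub $t4, $t4, $t2 → $t4=8-9=-1
xor $t4, $t4, $t7 → $t4=(-1)^10=-11
rem $t7, $t7, 11 → $t7=10%11=10
sub $t2, $t2, 1 → $t2=9-1=8
cmp $t2, 5  (cmp 8,5)
bgt L1: taken
sub $t4, $t4, $t2 → $t4=(-11)-8=-19
xor $t4, $t4, $t7 → $t4=(-19)^10=-25
rem $t7, $t7, 11 → $t7=10%11=10
sub $t2, $t2, 1 → $t2=8-1=7
cmp $t2, 5  (cmp 7,5)
bgt L1: taken
sub $t4, $t4, $t2 → $t4=(-25)-7=-32
xor $t4, $t4, $t7 → $t4=(-32)^10=-22
rem $t7, $t7, 11 → $t7=10%11=10
sub $t2, $t2, 1 → $t2=7-1=6
cmp $t2, 5  (cmp 6,5)
bgt L1: taken
sub $t4, $t4, $t2 → $t4=(-22)-6=-28
xor $t4, $t4, $t7 → $t4=(-28)^10=-18
rem $t7, $t7, 11 → $t7=10%11=10
sub $t2, $t2, 1 → $t2=6-1=5
cmp $t2, 5  (cmp 5,5)
bgt L1: not taken
and $t4, $t4, 63 → $t4=(-18)&63=46
halt.
Total executed instructions: 35.

35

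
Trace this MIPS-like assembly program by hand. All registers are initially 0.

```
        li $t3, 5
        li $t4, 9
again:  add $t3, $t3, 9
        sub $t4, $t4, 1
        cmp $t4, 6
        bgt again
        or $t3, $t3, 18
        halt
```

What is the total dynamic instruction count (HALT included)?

16

$t3=5
$t4=9
$t3=5+9=14
$t4=9-1=8
cmp $t4, 6  (cmp 8,6)
bgt again: taken
$t3=14+9=23
$t4=8-1=7
cmp $t4, 6  (cmp 7,6)
bgt again: taken
$t3=23+9=32
$t4=7-1=6
cmp $t4, 6  (cmp 6,6)
bgt again: not taken
$t3=32|18=50
halt.
Total executed instructions: 16.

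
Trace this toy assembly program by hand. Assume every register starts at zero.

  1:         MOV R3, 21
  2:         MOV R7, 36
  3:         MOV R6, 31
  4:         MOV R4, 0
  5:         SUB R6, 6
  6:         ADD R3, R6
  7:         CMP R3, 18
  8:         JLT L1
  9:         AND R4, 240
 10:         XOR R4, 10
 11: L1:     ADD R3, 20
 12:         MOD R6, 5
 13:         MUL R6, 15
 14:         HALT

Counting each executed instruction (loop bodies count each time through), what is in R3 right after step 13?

R3=21
R7=36
R6=31
R4=0
R6=31-6=25
R3=21+25=46
CMP R3, 18  (cmp 46,18)
JLT L1: not taken
R4=0&240=0
R4=0^10=10
R3=46+20=66
R6=25%5=0
R6=0*15=0
After step 13: R3 = 66.

66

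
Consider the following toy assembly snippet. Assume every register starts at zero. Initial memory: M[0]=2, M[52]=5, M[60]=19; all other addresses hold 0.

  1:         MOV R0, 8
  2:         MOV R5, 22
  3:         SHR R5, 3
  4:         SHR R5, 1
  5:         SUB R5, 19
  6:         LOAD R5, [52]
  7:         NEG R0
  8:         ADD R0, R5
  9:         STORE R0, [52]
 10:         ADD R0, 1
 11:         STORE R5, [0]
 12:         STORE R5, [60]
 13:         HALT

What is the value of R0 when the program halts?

after MOV R0, 8: R0=8
after MOV R5, 22: R5=22
after SHR R5, 3: R5=22>>3=2
after SHR R5, 1: R5=2>>1=1
after SUB R5, 19: R5=1-19=-18
after LOAD R5, [52]: R5=M[52]=5
after NEG R0: R0=-(8)=-8
after ADD R0, R5: R0=(-8)+5=-3
STORE R0, [52] → M[52]=-3
after ADD R0, 1: R0=(-3)+1=-2
STORE R5, [0] → M[0]=5
STORE R5, [60] → M[60]=5
halt.

-2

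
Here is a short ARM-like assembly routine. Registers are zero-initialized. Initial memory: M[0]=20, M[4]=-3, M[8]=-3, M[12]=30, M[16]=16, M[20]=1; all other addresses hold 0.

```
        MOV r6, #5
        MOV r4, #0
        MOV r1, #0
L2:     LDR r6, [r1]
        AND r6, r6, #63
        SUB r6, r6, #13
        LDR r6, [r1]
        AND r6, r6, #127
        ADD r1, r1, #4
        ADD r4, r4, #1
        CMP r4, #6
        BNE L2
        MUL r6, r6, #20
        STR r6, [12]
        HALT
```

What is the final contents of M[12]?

20

after MOV r6, #5: r6=5
after MOV r4, #0: r4=0
after MOV r1, #0: r1=0
after LDR r6, [r1]: r6=M[0]=20
after AND r6, r6, #63: r6=20&63=20
after SUB r6, r6, #13: r6=20-13=7
after LDR r6, [r1]: r6=M[0]=20
after AND r6, r6, #127: r6=20&127=20
after ADD r1, r1, #4: r1=0+4=4
after ADD r4, r4, #1: r4=0+1=1
CMP r4, #6  (cmp 1,6)
BNE L2: taken
after LDR r6, [r1]: r6=M[4]=-3
after AND r6, r6, #63: r6=(-3)&63=61
after SUB r6, r6, #13: r6=61-13=48
after LDR r6, [r1]: r6=M[4]=-3
after AND r6, r6, #127: r6=(-3)&127=125
after ADD r1, r1, #4: r1=4+4=8
after ADD r4, r4, #1: r4=1+1=2
CMP r4, #6  (cmp 2,6)
BNE L2: taken
after LDR r6, [r1]: r6=M[8]=-3
after AND r6, r6, #63: r6=(-3)&63=61
after SUB r6, r6, #13: r6=61-13=48
after LDR r6, [r1]: r6=M[8]=-3
after AND r6, r6, #127: r6=(-3)&127=125
after ADD r1, r1, #4: r1=8+4=12
after ADD r4, r4, #1: r4=2+1=3
CMP r4, #6  (cmp 3,6)
BNE L2: taken
after LDR r6, [r1]: r6=M[12]=30
after AND r6, r6, #63: r6=30&63=30
after SUB r6, r6, #13: r6=30-13=17
after LDR r6, [r1]: r6=M[12]=30
after AND r6, r6, #127: r6=30&127=30
after ADD r1, r1, #4: r1=12+4=16
after ADD r4, r4, #1: r4=3+1=4
CMP r4, #6  (cmp 4,6)
BNE L2: taken
after LDR r6, [r1]: r6=M[16]=16
after AND r6, r6, #63: r6=16&63=16
after SUB r6, r6, #13: r6=16-13=3
after LDR r6, [r1]: r6=M[16]=16
after AND r6, r6, #127: r6=16&127=16
after ADD r1, r1, #4: r1=16+4=20
after ADD r4, r4, #1: r4=4+1=5
CMP r4, #6  (cmp 5,6)
BNE L2: taken
after LDR r6, [r1]: r6=M[20]=1
after AND r6, r6, #63: r6=1&63=1
after SUB r6, r6, #13: r6=1-13=-12
after LDR r6, [r1]: r6=M[20]=1
after AND r6, r6, #127: r6=1&127=1
after ADD r1, r1, #4: r1=20+4=24
after ADD r4, r4, #1: r4=5+1=6
CMP r4, #6  (cmp 6,6)
BNE L2: not taken
after MUL r6, r6, #20: r6=1*20=20
STR r6, [12] → M[12]=20
halt.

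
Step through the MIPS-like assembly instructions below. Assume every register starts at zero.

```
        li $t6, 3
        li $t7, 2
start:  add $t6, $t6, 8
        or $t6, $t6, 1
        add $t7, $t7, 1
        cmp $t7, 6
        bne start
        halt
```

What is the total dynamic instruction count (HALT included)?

after li $t6, 3: $t6=3
after li $t7, 2: $t7=2
after add $t6, $t6, 8: $t6=3+8=11
after or $t6, $t6, 1: $t6=11|1=11
after add $t7, $t7, 1: $t7=2+1=3
cmp $t7, 6  (cmp 3,6)
bne start: taken
after add $t6, $t6, 8: $t6=11+8=19
after or $t6, $t6, 1: $t6=19|1=19
after add $t7, $t7, 1: $t7=3+1=4
cmp $t7, 6  (cmp 4,6)
bne start: taken
after add $t6, $t6, 8: $t6=19+8=27
after or $t6, $t6, 1: $t6=27|1=27
after add $t7, $t7, 1: $t7=4+1=5
cmp $t7, 6  (cmp 5,6)
bne start: taken
after add $t6, $t6, 8: $t6=27+8=35
after or $t6, $t6, 1: $t6=35|1=35
after add $t7, $t7, 1: $t7=5+1=6
cmp $t7, 6  (cmp 6,6)
bne start: not taken
halt.
Total executed instructions: 23.

23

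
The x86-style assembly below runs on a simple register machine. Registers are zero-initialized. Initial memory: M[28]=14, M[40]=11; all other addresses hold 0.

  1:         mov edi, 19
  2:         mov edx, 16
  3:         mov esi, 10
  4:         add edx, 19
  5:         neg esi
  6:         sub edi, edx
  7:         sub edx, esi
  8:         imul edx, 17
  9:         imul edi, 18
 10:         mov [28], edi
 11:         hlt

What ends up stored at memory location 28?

-288

mov edi, 19 → edi=19
mov edx, 16 → edx=16
mov esi, 10 → esi=10
add edx, 19 → edx=16+19=35
neg esi → esi=-(10)=-10
sub edi, edx → edi=19-35=-16
sub edx, esi → edx=35-(-10)=45
imul edx, 17 → edx=45*17=765
imul edi, 18 → edi=(-16)*18=-288
mov [28], edi → M[28]=-288
halt.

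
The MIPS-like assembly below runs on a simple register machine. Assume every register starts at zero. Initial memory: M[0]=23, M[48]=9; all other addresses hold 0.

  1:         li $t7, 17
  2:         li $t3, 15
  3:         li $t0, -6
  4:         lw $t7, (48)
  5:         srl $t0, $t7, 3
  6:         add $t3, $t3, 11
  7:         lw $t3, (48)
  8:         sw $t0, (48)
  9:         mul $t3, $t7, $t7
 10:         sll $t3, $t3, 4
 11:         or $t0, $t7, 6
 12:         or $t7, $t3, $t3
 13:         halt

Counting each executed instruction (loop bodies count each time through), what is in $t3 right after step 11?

1296

after li $t7, 17: $t7=17
after li $t3, 15: $t3=15
after li $t0, -6: $t0=-6
after lw $t7, (48): $t7=M[48]=9
after srl $t0, $t7, 3: $t0=9>>3=1
after add $t3, $t3, 11: $t3=15+11=26
after lw $t3, (48): $t3=M[48]=9
sw $t0, (48) → M[48]=1
after mul $t3, $t7, $t7: $t3=9*9=81
after sll $t3, $t3, 4: $t3=81<<4=1296
after or $t0, $t7, 6: $t0=9|6=15
After step 11: $t3 = 1296.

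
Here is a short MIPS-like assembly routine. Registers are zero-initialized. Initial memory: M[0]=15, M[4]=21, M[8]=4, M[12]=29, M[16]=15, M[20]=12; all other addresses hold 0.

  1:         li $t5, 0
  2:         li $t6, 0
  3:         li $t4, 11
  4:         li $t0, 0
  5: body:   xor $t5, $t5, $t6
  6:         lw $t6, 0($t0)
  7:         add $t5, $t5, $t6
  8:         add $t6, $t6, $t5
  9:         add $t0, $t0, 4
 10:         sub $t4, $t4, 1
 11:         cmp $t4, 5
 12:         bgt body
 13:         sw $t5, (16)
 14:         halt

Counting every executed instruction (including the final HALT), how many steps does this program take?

54

li $t5, 0 → $t5=0
li $t6, 0 → $t6=0
li $t4, 11 → $t4=11
li $t0, 0 → $t0=0
xor $t5, $t5, $t6 → $t5=0^0=0
lw $t6, 0($t0) → $t6=M[0]=15
add $t5, $t5, $t6 → $t5=0+15=15
add $t6, $t6, $t5 → $t6=15+15=30
add $t0, $t0, 4 → $t0=0+4=4
sub $t4, $t4, 1 → $t4=11-1=10
cmp $t4, 5  (cmp 10,5)
bgt body: taken
xor $t5, $t5, $t6 → $t5=15^30=17
lw $t6, 0($t0) → $t6=M[4]=21
add $t5, $t5, $t6 → $t5=17+21=38
add $t6, $t6, $t5 → $t6=21+38=59
add $t0, $t0, 4 → $t0=4+4=8
sub $t4, $t4, 1 → $t4=10-1=9
cmp $t4, 5  (cmp 9,5)
bgt body: taken
xor $t5, $t5, $t6 → $t5=38^59=29
lw $t6, 0($t0) → $t6=M[8]=4
add $t5, $t5, $t6 → $t5=29+4=33
add $t6, $t6, $t5 → $t6=4+33=37
add $t0, $t0, 4 → $t0=8+4=12
sub $t4, $t4, 1 → $t4=9-1=8
cmp $t4, 5  (cmp 8,5)
bgt body: taken
xor $t5, $t5, $t6 → $t5=33^37=4
lw $t6, 0($t0) → $t6=M[12]=29
add $t5, $t5, $t6 → $t5=4+29=33
add $t6, $t6, $t5 → $t6=29+33=62
add $t0, $t0, 4 → $t0=12+4=16
sub $t4, $t4, 1 → $t4=8-1=7
cmp $t4, 5  (cmp 7,5)
bgt body: taken
xor $t5, $t5, $t6 → $t5=33^62=31
lw $t6, 0($t0) → $t6=M[16]=15
add $t5, $t5, $t6 → $t5=31+15=46
add $t6, $t6, $t5 → $t6=15+46=61
add $t0, $t0, 4 → $t0=16+4=20
sub $t4, $t4, 1 → $t4=7-1=6
cmp $t4, 5  (cmp 6,5)
bgt body: taken
xor $t5, $t5, $t6 → $t5=46^61=19
lw $t6, 0($t0) → $t6=M[20]=12
add $t5, $t5, $t6 → $t5=19+12=31
add $t6, $t6, $t5 → $t6=12+31=43
add $t0, $t0, 4 → $t0=20+4=24
sub $t4, $t4, 1 → $t4=6-1=5
cmp $t4, 5  (cmp 5,5)
bgt body: not taken
sw $t5, (16) → M[16]=31
halt.
Total executed instructions: 54.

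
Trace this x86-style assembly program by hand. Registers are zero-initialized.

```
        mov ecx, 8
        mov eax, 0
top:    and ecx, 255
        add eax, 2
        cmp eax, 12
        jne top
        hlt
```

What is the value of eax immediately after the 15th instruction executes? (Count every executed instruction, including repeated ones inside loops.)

6

ecx=8
eax=0
ecx=8&255=8
eax=0+2=2
cmp eax, 12  (cmp 2,12)
jne top: taken
ecx=8&255=8
eax=2+2=4
cmp eax, 12  (cmp 4,12)
jne top: taken
ecx=8&255=8
eax=4+2=6
cmp eax, 12  (cmp 6,12)
jne top: taken
ecx=8&255=8
After step 15: eax = 6.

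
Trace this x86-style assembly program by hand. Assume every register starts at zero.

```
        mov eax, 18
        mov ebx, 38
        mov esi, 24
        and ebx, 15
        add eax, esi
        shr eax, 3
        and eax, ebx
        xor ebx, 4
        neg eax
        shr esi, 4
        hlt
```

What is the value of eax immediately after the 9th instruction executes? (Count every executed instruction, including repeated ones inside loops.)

-4

mov eax, 18 → eax=18
mov ebx, 38 → ebx=38
mov esi, 24 → esi=24
and ebx, 15 → ebx=38&15=6
add eax, esi → eax=18+24=42
shr eax, 3 → eax=42>>3=5
and eax, ebx → eax=5&6=4
xor ebx, 4 → ebx=6^4=2
neg eax → eax=-(4)=-4
After step 9: eax = -4.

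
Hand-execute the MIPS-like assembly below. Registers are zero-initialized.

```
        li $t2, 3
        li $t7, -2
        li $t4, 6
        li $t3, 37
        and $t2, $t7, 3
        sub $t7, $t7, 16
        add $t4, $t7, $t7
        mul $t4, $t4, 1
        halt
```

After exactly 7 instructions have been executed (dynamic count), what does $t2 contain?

2

after li $t2, 3: $t2=3
after li $t7, -2: $t7=-2
after li $t4, 6: $t4=6
after li $t3, 37: $t3=37
after and $t2, $t7, 3: $t2=(-2)&3=2
after sub $t7, $t7, 16: $t7=(-2)-16=-18
after add $t4, $t7, $t7: $t4=(-18)+(-18)=-36
After step 7: $t2 = 2.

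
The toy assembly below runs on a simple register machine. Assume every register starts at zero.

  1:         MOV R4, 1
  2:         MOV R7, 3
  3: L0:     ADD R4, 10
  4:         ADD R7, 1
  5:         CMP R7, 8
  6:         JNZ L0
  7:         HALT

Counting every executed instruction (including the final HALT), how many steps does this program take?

23

MOV R4, 1 → R4=1
MOV R7, 3 → R7=3
ADD R4, 10 → R4=1+10=11
ADD R7, 1 → R7=3+1=4
CMP R7, 8  (cmp 4,8)
JNZ L0: taken
ADD R4, 10 → R4=11+10=21
ADD R7, 1 → R7=4+1=5
CMP R7, 8  (cmp 5,8)
JNZ L0: taken
ADD R4, 10 → R4=21+10=31
ADD R7, 1 → R7=5+1=6
CMP R7, 8  (cmp 6,8)
JNZ L0: taken
ADD R4, 10 → R4=31+10=41
ADD R7, 1 → R7=6+1=7
CMP R7, 8  (cmp 7,8)
JNZ L0: taken
ADD R4, 10 → R4=41+10=51
ADD R7, 1 → R7=7+1=8
CMP R7, 8  (cmp 8,8)
JNZ L0: not taken
halt.
Total executed instructions: 23.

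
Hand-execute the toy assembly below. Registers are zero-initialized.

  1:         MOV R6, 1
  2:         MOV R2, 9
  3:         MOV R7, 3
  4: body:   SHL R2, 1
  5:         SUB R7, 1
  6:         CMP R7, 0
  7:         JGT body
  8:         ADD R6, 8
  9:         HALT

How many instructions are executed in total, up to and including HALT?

after MOV R6, 1: R6=1
after MOV R2, 9: R2=9
after MOV R7, 3: R7=3
after SHL R2, 1: R2=9<<1=18
after SUB R7, 1: R7=3-1=2
CMP R7, 0  (cmp 2,0)
JGT body: taken
after SHL R2, 1: R2=18<<1=36
after SUB R7, 1: R7=2-1=1
CMP R7, 0  (cmp 1,0)
JGT body: taken
after SHL R2, 1: R2=36<<1=72
after SUB R7, 1: R7=1-1=0
CMP R7, 0  (cmp 0,0)
JGT body: not taken
after ADD R6, 8: R6=1+8=9
halt.
Total executed instructions: 17.

17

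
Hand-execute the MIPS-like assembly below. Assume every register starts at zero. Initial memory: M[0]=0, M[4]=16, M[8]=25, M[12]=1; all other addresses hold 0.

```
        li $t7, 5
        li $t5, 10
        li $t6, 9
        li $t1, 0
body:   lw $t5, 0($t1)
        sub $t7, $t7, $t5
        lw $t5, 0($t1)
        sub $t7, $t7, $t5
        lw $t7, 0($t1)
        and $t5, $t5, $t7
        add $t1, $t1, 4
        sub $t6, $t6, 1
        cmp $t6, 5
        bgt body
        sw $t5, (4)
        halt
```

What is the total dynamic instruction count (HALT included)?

after li $t7, 5: $t7=5
after li $t5, 10: $t5=10
after li $t6, 9: $t6=9
after li $t1, 0: $t1=0
after lw $t5, 0($t1): $t5=M[0]=0
after sub $t7, $t7, $t5: $t7=5-0=5
after lw $t5, 0($t1): $t5=M[0]=0
after sub $t7, $t7, $t5: $t7=5-0=5
after lw $t7, 0($t1): $t7=M[0]=0
after and $t5, $t5, $t7: $t5=0&0=0
after add $t1, $t1, 4: $t1=0+4=4
after sub $t6, $t6, 1: $t6=9-1=8
cmp $t6, 5  (cmp 8,5)
bgt body: taken
after lw $t5, 0($t1): $t5=M[4]=16
after sub $t7, $t7, $t5: $t7=0-16=-16
after lw $t5, 0($t1): $t5=M[4]=16
after sub $t7, $t7, $t5: $t7=(-16)-16=-32
after lw $t7, 0($t1): $t7=M[4]=16
after and $t5, $t5, $t7: $t5=16&16=16
after add $t1, $t1, 4: $t1=4+4=8
after sub $t6, $t6, 1: $t6=8-1=7
cmp $t6, 5  (cmp 7,5)
bgt body: taken
after lw $t5, 0($t1): $t5=M[8]=25
after sub $t7, $t7, $t5: $t7=16-25=-9
after lw $t5, 0($t1): $t5=M[8]=25
after sub $t7, $t7, $t5: $t7=(-9)-25=-34
after lw $t7, 0($t1): $t7=M[8]=25
after and $t5, $t5, $t7: $t5=25&25=25
after add $t1, $t1, 4: $t1=8+4=12
after sub $t6, $t6, 1: $t6=7-1=6
cmp $t6, 5  (cmp 6,5)
bgt body: taken
after lw $t5, 0($t1): $t5=M[12]=1
after sub $t7, $t7, $t5: $t7=25-1=24
after lw $t5, 0($t1): $t5=M[12]=1
after sub $t7, $t7, $t5: $t7=24-1=23
after lw $t7, 0($t1): $t7=M[12]=1
after and $t5, $t5, $t7: $t5=1&1=1
after add $t1, $t1, 4: $t1=12+4=16
after sub $t6, $t6, 1: $t6=6-1=5
cmp $t6, 5  (cmp 5,5)
bgt body: not taken
sw $t5, (4) → M[4]=1
halt.
Total executed instructions: 46.

46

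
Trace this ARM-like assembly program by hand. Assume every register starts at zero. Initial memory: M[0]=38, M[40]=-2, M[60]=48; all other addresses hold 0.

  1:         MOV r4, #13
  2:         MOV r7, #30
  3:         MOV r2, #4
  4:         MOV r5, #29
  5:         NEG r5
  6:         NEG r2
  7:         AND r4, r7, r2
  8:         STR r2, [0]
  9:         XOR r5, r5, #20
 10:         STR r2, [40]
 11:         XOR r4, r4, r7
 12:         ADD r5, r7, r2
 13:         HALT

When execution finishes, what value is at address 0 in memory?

-4

after MOV r4, #13: r4=13
after MOV r7, #30: r7=30
after MOV r2, #4: r2=4
after MOV r5, #29: r5=29
after NEG r5: r5=-(29)=-29
after NEG r2: r2=-(4)=-4
after AND r4, r7, r2: r4=30&(-4)=28
STR r2, [0] → M[0]=-4
after XOR r5, r5, #20: r5=(-29)^20=-9
STR r2, [40] → M[40]=-4
after XOR r4, r4, r7: r4=28^30=2
after ADD r5, r7, r2: r5=30+(-4)=26
halt.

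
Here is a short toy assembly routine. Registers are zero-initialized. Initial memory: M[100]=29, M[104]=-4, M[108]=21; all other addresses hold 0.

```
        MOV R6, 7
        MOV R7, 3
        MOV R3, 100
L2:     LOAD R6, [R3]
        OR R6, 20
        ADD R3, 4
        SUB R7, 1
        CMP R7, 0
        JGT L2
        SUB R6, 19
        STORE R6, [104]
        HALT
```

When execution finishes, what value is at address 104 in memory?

2

R6=7
R7=3
R3=100
R6=M[100]=29
R6=29|20=29
R3=100+4=104
R7=3-1=2
CMP R7, 0  (cmp 2,0)
JGT L2: taken
R6=M[104]=-4
R6=(-4)|20=-4
R3=104+4=108
R7=2-1=1
CMP R7, 0  (cmp 1,0)
JGT L2: taken
R6=M[108]=21
R6=21|20=21
R3=108+4=112
R7=1-1=0
CMP R7, 0  (cmp 0,0)
JGT L2: not taken
R6=21-19=2
STORE R6, [104] → M[104]=2
halt.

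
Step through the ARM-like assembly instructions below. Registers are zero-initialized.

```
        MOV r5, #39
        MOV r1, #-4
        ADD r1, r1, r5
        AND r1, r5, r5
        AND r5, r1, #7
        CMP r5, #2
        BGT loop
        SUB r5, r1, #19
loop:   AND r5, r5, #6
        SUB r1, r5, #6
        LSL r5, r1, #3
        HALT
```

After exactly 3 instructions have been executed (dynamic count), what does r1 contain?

35

r5=39
r1=-4
r1=(-4)+39=35
After step 3: r1 = 35.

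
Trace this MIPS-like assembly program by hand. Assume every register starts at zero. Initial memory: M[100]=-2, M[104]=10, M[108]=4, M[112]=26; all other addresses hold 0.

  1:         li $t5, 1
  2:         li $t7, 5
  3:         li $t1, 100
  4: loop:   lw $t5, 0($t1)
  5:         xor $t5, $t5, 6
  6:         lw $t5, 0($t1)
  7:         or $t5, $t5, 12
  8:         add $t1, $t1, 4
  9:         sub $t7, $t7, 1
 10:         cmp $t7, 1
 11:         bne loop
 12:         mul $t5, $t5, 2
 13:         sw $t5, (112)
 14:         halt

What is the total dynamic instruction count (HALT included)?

li $t5, 1 → $t5=1
li $t7, 5 → $t7=5
li $t1, 100 → $t1=100
lw $t5, 0($t1) → $t5=M[100]=-2
xor $t5, $t5, 6 → $t5=(-2)^6=-8
lw $t5, 0($t1) → $t5=M[100]=-2
or $t5, $t5, 12 → $t5=(-2)|12=-2
add $t1, $t1, 4 → $t1=100+4=104
sub $t7, $t7, 1 → $t7=5-1=4
cmp $t7, 1  (cmp 4,1)
bne loop: taken
lw $t5, 0($t1) → $t5=M[104]=10
xor $t5, $t5, 6 → $t5=10^6=12
lw $t5, 0($t1) → $t5=M[104]=10
or $t5, $t5, 12 → $t5=10|12=14
add $t1, $t1, 4 → $t1=104+4=108
sub $t7, $t7, 1 → $t7=4-1=3
cmp $t7, 1  (cmp 3,1)
bne loop: taken
lw $t5, 0($t1) → $t5=M[108]=4
xor $t5, $t5, 6 → $t5=4^6=2
lw $t5, 0($t1) → $t5=M[108]=4
or $t5, $t5, 12 → $t5=4|12=12
add $t1, $t1, 4 → $t1=108+4=112
sub $t7, $t7, 1 → $t7=3-1=2
cmp $t7, 1  (cmp 2,1)
bne loop: taken
lw $t5, 0($t1) → $t5=M[112]=26
xor $t5, $t5, 6 → $t5=26^6=28
lw $t5, 0($t1) → $t5=M[112]=26
or $t5, $t5, 12 → $t5=26|12=30
add $t1, $t1, 4 → $t1=112+4=116
sub $t7, $t7, 1 → $t7=2-1=1
cmp $t7, 1  (cmp 1,1)
bne loop: not taken
mul $t5, $t5, 2 → $t5=30*2=60
sw $t5, (112) → M[112]=60
halt.
Total executed instructions: 38.

38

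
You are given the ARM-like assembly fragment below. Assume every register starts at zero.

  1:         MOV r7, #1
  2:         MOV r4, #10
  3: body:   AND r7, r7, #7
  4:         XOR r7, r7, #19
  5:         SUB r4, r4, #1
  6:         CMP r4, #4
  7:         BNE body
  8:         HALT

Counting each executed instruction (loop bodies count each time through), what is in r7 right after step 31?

after MOV r7, #1: r7=1
after MOV r4, #10: r4=10
after AND r7, r7, #7: r7=1&7=1
after XOR r7, r7, #19: r7=1^19=18
after SUB r4, r4, #1: r4=10-1=9
CMP r4, #4  (cmp 9,4)
BNE body: taken
after AND r7, r7, #7: r7=18&7=2
after XOR r7, r7, #19: r7=2^19=17
after SUB r4, r4, #1: r4=9-1=8
CMP r4, #4  (cmp 8,4)
BNE body: taken
after AND r7, r7, #7: r7=17&7=1
after XOR r7, r7, #19: r7=1^19=18
after SUB r4, r4, #1: r4=8-1=7
CMP r4, #4  (cmp 7,4)
BNE body: taken
after AND r7, r7, #7: r7=18&7=2
after XOR r7, r7, #19: r7=2^19=17
after SUB r4, r4, #1: r4=7-1=6
CMP r4, #4  (cmp 6,4)
BNE body: taken
after AND r7, r7, #7: r7=17&7=1
after XOR r7, r7, #19: r7=1^19=18
after SUB r4, r4, #1: r4=6-1=5
CMP r4, #4  (cmp 5,4)
BNE body: taken
after AND r7, r7, #7: r7=18&7=2
after XOR r7, r7, #19: r7=2^19=17
after SUB r4, r4, #1: r4=5-1=4
CMP r4, #4  (cmp 4,4)
After step 31: r7 = 17.

17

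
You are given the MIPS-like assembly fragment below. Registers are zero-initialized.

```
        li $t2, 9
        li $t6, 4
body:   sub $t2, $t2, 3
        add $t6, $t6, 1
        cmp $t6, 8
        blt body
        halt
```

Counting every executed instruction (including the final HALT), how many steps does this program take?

19

$t2=9
$t6=4
$t2=9-3=6
$t6=4+1=5
cmp $t6, 8  (cmp 5,8)
blt body: taken
$t2=6-3=3
$t6=5+1=6
cmp $t6, 8  (cmp 6,8)
blt body: taken
$t2=3-3=0
$t6=6+1=7
cmp $t6, 8  (cmp 7,8)
blt body: taken
$t2=0-3=-3
$t6=7+1=8
cmp $t6, 8  (cmp 8,8)
blt body: not taken
halt.
Total executed instructions: 19.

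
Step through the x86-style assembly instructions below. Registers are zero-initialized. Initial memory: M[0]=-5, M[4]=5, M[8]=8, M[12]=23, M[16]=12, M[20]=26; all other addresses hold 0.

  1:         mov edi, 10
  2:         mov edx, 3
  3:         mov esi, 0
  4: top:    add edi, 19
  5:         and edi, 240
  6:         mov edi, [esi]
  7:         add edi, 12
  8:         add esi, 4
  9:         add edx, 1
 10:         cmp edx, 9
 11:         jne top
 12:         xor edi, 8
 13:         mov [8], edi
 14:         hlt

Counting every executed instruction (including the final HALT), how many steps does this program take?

54

edi=10
edx=3
esi=0
edi=10+19=29
edi=29&240=16
edi=M[0]=-5
edi=(-5)+12=7
esi=0+4=4
edx=3+1=4
cmp edx, 9  (cmp 4,9)
jne top: taken
edi=7+19=26
edi=26&240=16
edi=M[4]=5
edi=5+12=17
esi=4+4=8
edx=4+1=5
cmp edx, 9  (cmp 5,9)
jne top: taken
edi=17+19=36
edi=36&240=32
edi=M[8]=8
edi=8+12=20
esi=8+4=12
edx=5+1=6
cmp edx, 9  (cmp 6,9)
jne top: taken
edi=20+19=39
edi=39&240=32
edi=M[12]=23
edi=23+12=35
esi=12+4=16
edx=6+1=7
cmp edx, 9  (cmp 7,9)
jne top: taken
edi=35+19=54
edi=54&240=48
edi=M[16]=12
edi=12+12=24
esi=16+4=20
edx=7+1=8
cmp edx, 9  (cmp 8,9)
jne top: taken
edi=24+19=43
edi=43&240=32
edi=M[20]=26
edi=26+12=38
esi=20+4=24
edx=8+1=9
cmp edx, 9  (cmp 9,9)
jne top: not taken
edi=38^8=46
mov [8], edi → M[8]=46
halt.
Total executed instructions: 54.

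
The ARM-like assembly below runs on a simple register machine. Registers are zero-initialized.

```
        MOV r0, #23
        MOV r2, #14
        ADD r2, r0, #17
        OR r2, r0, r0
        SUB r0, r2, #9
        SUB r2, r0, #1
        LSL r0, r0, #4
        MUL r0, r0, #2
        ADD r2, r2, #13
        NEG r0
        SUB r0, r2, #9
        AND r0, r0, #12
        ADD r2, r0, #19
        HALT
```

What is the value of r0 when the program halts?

0

after MOV r0, #23: r0=23
after MOV r2, #14: r2=14
after ADD r2, r0, #17: r2=23+17=40
after OR r2, r0, r0: r2=23|23=23
after SUB r0, r2, #9: r0=23-9=14
after SUB r2, r0, #1: r2=14-1=13
after LSL r0, r0, #4: r0=14<<4=224
after MUL r0, r0, #2: r0=224*2=448
after ADD r2, r2, #13: r2=13+13=26
after NEG r0: r0=-(448)=-448
after SUB r0, r2, #9: r0=26-9=17
after AND r0, r0, #12: r0=17&12=0
after ADD r2, r0, #19: r2=0+19=19
halt.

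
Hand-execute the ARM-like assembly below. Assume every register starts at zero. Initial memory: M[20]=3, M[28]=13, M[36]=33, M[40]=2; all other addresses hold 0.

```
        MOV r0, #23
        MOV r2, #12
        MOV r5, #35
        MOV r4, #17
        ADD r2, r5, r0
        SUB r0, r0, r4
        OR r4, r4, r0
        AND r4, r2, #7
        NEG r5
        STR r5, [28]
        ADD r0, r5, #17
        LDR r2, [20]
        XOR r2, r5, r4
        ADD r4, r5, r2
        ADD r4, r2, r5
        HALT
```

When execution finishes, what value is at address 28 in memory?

-35

after MOV r0, #23: r0=23
after MOV r2, #12: r2=12
after MOV r5, #35: r5=35
after MOV r4, #17: r4=17
after ADD r2, r5, r0: r2=35+23=58
after SUB r0, r0, r4: r0=23-17=6
after OR r4, r4, r0: r4=17|6=23
after AND r4, r2, #7: r4=58&7=2
after NEG r5: r5=-(35)=-35
STR r5, [28] → M[28]=-35
after ADD r0, r5, #17: r0=(-35)+17=-18
after LDR r2, [20]: r2=M[20]=3
after XOR r2, r5, r4: r2=(-35)^2=-33
after ADD r4, r5, r2: r4=(-35)+(-33)=-68
after ADD r4, r2, r5: r4=(-33)+(-35)=-68
halt.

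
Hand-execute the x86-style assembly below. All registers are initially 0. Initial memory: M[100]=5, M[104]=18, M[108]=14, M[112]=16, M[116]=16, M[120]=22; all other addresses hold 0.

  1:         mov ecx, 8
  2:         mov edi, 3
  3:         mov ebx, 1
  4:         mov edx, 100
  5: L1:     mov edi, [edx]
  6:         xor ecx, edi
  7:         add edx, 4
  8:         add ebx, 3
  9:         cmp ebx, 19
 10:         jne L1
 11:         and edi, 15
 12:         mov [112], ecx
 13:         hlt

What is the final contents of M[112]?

7

ecx=8
edi=3
ebx=1
edx=100
edi=M[100]=5
ecx=8^5=13
edx=100+4=104
ebx=1+3=4
cmp ebx, 19  (cmp 4,19)
jne L1: taken
edi=M[104]=18
ecx=13^18=31
edx=104+4=108
ebx=4+3=7
cmp ebx, 19  (cmp 7,19)
jne L1: taken
edi=M[108]=14
ecx=31^14=17
edx=108+4=112
ebx=7+3=10
cmp ebx, 19  (cmp 10,19)
jne L1: taken
edi=M[112]=16
ecx=17^16=1
edx=112+4=116
ebx=10+3=13
cmp ebx, 19  (cmp 13,19)
jne L1: taken
edi=M[116]=16
ecx=1^16=17
edx=116+4=120
ebx=13+3=16
cmp ebx, 19  (cmp 16,19)
jne L1: taken
edi=M[120]=22
ecx=17^22=7
edx=120+4=124
ebx=16+3=19
cmp ebx, 19  (cmp 19,19)
jne L1: not taken
edi=22&15=6
mov [112], ecx → M[112]=7
halt.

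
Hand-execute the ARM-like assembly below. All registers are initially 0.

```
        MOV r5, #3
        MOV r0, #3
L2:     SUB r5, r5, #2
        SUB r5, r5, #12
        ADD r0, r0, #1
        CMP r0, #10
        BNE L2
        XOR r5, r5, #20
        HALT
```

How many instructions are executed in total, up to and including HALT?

r5=3
r0=3
r5=3-2=1
r5=1-12=-11
r0=3+1=4
CMP r0, #10  (cmp 4,10)
BNE L2: taken
r5=(-11)-2=-13
r5=(-13)-12=-25
r0=4+1=5
CMP r0, #10  (cmp 5,10)
BNE L2: taken
r5=(-25)-2=-27
r5=(-27)-12=-39
r0=5+1=6
CMP r0, #10  (cmp 6,10)
BNE L2: taken
r5=(-39)-2=-41
r5=(-41)-12=-53
r0=6+1=7
CMP r0, #10  (cmp 7,10)
BNE L2: taken
r5=(-53)-2=-55
r5=(-55)-12=-67
r0=7+1=8
CMP r0, #10  (cmp 8,10)
BNE L2: taken
r5=(-67)-2=-69
r5=(-69)-12=-81
r0=8+1=9
CMP r0, #10  (cmp 9,10)
BNE L2: taken
r5=(-81)-2=-83
r5=(-83)-12=-95
r0=9+1=10
CMP r0, #10  (cmp 10,10)
BNE L2: not taken
r5=(-95)^20=-75
halt.
Total executed instructions: 39.

39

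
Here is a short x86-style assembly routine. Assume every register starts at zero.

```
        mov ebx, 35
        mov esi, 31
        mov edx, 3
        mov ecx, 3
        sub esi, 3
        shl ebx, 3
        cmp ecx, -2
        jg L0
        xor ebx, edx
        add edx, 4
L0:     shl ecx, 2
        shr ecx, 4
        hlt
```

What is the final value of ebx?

280

mov ebx, 35 → ebx=35
mov esi, 31 → esi=31
mov edx, 3 → edx=3
mov ecx, 3 → ecx=3
sub esi, 3 → esi=31-3=28
shl ebx, 3 → ebx=35<<3=280
cmp ecx, -2  (cmp 3,-2)
jg L0: taken
shl ecx, 2 → ecx=3<<2=12
shr ecx, 4 → ecx=12>>4=0
halt.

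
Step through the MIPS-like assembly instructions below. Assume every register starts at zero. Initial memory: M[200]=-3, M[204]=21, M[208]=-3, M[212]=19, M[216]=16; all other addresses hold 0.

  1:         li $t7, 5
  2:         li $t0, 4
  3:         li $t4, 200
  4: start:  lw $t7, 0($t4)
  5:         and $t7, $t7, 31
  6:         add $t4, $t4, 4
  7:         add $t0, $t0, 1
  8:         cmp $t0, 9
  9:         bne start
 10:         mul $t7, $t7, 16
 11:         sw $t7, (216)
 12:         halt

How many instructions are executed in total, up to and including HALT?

$t7=5
$t0=4
$t4=200
$t7=M[200]=-3
$t7=(-3)&31=29
$t4=200+4=204
$t0=4+1=5
cmp $t0, 9  (cmp 5,9)
bne start: taken
$t7=M[204]=21
$t7=21&31=21
$t4=204+4=208
$t0=5+1=6
cmp $t0, 9  (cmp 6,9)
bne start: taken
$t7=M[208]=-3
$t7=(-3)&31=29
$t4=208+4=212
$t0=6+1=7
cmp $t0, 9  (cmp 7,9)
bne start: taken
$t7=M[212]=19
$t7=19&31=19
$t4=212+4=216
$t0=7+1=8
cmp $t0, 9  (cmp 8,9)
bne start: taken
$t7=M[216]=16
$t7=16&31=16
$t4=216+4=220
$t0=8+1=9
cmp $t0, 9  (cmp 9,9)
bne start: not taken
$t7=16*16=256
sw $t7, (216) → M[216]=256
halt.
Total executed instructions: 36.

36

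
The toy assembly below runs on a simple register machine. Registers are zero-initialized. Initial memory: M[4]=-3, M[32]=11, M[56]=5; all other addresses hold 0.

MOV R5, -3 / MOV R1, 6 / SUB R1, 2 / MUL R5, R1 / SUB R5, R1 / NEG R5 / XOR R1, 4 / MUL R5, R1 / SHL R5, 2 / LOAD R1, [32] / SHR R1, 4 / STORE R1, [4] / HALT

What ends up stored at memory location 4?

0

R5=-3
R1=6
R1=6-2=4
R5=(-3)*4=-12
R5=(-12)-4=-16
R5=-(-16)=16
R1=4^4=0
R5=16*0=0
R5=0<<2=0
R1=M[32]=11
R1=11>>4=0
STORE R1, [4] → M[4]=0
halt.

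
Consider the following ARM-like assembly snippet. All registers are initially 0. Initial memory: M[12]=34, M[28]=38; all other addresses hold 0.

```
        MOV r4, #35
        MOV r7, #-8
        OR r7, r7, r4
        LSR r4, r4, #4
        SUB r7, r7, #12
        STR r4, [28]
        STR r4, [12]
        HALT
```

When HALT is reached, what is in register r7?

r4=35
r7=-8
r7=(-8)|35=-5
r4=35>>4=2
r7=(-5)-12=-17
STR r4, [28] → M[28]=2
STR r4, [12] → M[12]=2
halt.

-17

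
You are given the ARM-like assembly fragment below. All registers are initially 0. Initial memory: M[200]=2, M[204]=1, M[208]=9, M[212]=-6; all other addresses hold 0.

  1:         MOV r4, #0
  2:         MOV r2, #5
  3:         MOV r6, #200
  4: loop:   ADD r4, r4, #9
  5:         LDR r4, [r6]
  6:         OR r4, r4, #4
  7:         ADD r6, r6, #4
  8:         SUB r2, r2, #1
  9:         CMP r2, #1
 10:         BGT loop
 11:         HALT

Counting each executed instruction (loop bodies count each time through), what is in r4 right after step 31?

-2

MOV r4, #0 → r4=0
MOV r2, #5 → r2=5
MOV r6, #200 → r6=200
ADD r4, r4, #9 → r4=0+9=9
LDR r4, [r6] → r4=M[200]=2
OR r4, r4, #4 → r4=2|4=6
ADD r6, r6, #4 → r6=200+4=204
SUB r2, r2, #1 → r2=5-1=4
CMP r2, #1  (cmp 4,1)
BGT loop: taken
ADD r4, r4, #9 → r4=6+9=15
LDR r4, [r6] → r4=M[204]=1
OR r4, r4, #4 → r4=1|4=5
ADD r6, r6, #4 → r6=204+4=208
SUB r2, r2, #1 → r2=4-1=3
CMP r2, #1  (cmp 3,1)
BGT loop: taken
ADD r4, r4, #9 → r4=5+9=14
LDR r4, [r6] → r4=M[208]=9
OR r4, r4, #4 → r4=9|4=13
ADD r6, r6, #4 → r6=208+4=212
SUB r2, r2, #1 → r2=3-1=2
CMP r2, #1  (cmp 2,1)
BGT loop: taken
ADD r4, r4, #9 → r4=13+9=22
LDR r4, [r6] → r4=M[212]=-6
OR r4, r4, #4 → r4=(-6)|4=-2
ADD r6, r6, #4 → r6=212+4=216
SUB r2, r2, #1 → r2=2-1=1
CMP r2, #1  (cmp 1,1)
BGT loop: not taken
After step 31: r4 = -2.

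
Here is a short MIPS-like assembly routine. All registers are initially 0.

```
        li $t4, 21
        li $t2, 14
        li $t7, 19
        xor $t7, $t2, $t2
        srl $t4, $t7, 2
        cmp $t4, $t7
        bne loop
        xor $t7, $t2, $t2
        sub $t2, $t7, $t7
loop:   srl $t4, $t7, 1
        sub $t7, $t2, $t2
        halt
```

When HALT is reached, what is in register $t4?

0

after li $t4, 21: $t4=21
after li $t2, 14: $t2=14
after li $t7, 19: $t7=19
after xor $t7, $t2, $t2: $t7=14^14=0
after srl $t4, $t7, 2: $t4=0>>2=0
cmp $t4, $t7  (cmp 0,0)
bne loop: not taken
after xor $t7, $t2, $t2: $t7=14^14=0
after sub $t2, $t7, $t7: $t2=0-0=0
after srl $t4, $t7, 1: $t4=0>>1=0
after sub $t7, $t2, $t2: $t7=0-0=0
halt.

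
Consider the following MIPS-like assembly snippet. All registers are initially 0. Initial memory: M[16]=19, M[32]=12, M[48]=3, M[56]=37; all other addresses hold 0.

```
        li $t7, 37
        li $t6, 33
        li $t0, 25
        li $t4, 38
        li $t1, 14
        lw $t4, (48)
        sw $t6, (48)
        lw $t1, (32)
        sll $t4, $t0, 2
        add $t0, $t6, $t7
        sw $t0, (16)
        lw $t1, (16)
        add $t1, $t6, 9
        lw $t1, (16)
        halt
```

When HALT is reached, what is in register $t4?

$t7=37
$t6=33
$t0=25
$t4=38
$t1=14
$t4=M[48]=3
sw $t6, (48) → M[48]=33
$t1=M[32]=12
$t4=25<<2=100
$t0=33+37=70
sw $t0, (16) → M[16]=70
$t1=M[16]=70
$t1=33+9=42
$t1=M[16]=70
halt.

100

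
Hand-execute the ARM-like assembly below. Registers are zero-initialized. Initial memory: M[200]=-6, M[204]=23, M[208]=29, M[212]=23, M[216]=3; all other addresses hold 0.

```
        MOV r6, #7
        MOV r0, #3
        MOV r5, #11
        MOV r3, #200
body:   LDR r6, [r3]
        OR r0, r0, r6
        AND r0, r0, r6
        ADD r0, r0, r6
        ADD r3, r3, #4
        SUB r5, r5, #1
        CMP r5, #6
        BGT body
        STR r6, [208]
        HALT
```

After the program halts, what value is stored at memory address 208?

3

r6=7
r0=3
r5=11
r3=200
r6=M[200]=-6
r0=3|(-6)=-5
r0=(-5)&(-6)=-6
r0=(-6)+(-6)=-12
r3=200+4=204
r5=11-1=10
CMP r5, #6  (cmp 10,6)
BGT body: taken
r6=M[204]=23
r0=(-12)|23=-9
r0=(-9)&23=23
r0=23+23=46
r3=204+4=208
r5=10-1=9
CMP r5, #6  (cmp 9,6)
BGT body: taken
r6=M[208]=29
r0=46|29=63
r0=63&29=29
r0=29+29=58
r3=208+4=212
r5=9-1=8
CMP r5, #6  (cmp 8,6)
BGT body: taken
r6=M[212]=23
r0=58|23=63
r0=63&23=23
r0=23+23=46
r3=212+4=216
r5=8-1=7
CMP r5, #6  (cmp 7,6)
BGT body: taken
r6=M[216]=3
r0=46|3=47
r0=47&3=3
r0=3+3=6
r3=216+4=220
r5=7-1=6
CMP r5, #6  (cmp 6,6)
BGT body: not taken
STR r6, [208] → M[208]=3
halt.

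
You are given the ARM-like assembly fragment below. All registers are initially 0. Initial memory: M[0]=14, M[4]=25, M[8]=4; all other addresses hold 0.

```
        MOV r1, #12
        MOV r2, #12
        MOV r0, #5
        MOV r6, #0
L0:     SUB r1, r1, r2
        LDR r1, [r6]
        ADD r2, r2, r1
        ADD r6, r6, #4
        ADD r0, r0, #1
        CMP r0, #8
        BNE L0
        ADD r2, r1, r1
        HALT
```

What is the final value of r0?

8

after MOV r1, #12: r1=12
after MOV r2, #12: r2=12
after MOV r0, #5: r0=5
after MOV r6, #0: r6=0
after SUB r1, r1, r2: r1=12-12=0
after LDR r1, [r6]: r1=M[0]=14
after ADD r2, r2, r1: r2=12+14=26
after ADD r6, r6, #4: r6=0+4=4
after ADD r0, r0, #1: r0=5+1=6
CMP r0, #8  (cmp 6,8)
BNE L0: taken
after SUB r1, r1, r2: r1=14-26=-12
after LDR r1, [r6]: r1=M[4]=25
after ADD r2, r2, r1: r2=26+25=51
after ADD r6, r6, #4: r6=4+4=8
after ADD r0, r0, #1: r0=6+1=7
CMP r0, #8  (cmp 7,8)
BNE L0: taken
after SUB r1, r1, r2: r1=25-51=-26
after LDR r1, [r6]: r1=M[8]=4
after ADD r2, r2, r1: r2=51+4=55
after ADD r6, r6, #4: r6=8+4=12
after ADD r0, r0, #1: r0=7+1=8
CMP r0, #8  (cmp 8,8)
BNE L0: not taken
after ADD r2, r1, r1: r2=4+4=8
halt.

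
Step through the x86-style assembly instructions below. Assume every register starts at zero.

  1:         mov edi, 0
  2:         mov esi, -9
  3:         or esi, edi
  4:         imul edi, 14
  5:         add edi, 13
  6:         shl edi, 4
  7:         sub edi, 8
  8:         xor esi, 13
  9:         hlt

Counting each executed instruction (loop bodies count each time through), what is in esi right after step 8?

mov edi, 0 → edi=0
mov esi, -9 → esi=-9
or esi, edi → esi=(-9)|0=-9
imul edi, 14 → edi=0*14=0
add edi, 13 → edi=0+13=13
shl edi, 4 → edi=13<<4=208
sub edi, 8 → edi=208-8=200
xor esi, 13 → esi=(-9)^13=-6
After step 8: esi = -6.

-6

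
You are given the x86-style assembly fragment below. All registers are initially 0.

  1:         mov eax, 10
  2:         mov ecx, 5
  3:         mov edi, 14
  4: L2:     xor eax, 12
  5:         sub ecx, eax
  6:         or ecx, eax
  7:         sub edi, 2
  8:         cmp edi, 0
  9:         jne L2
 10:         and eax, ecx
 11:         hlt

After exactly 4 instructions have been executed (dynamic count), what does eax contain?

eax=10
ecx=5
edi=14
eax=10^12=6
After step 4: eax = 6.

6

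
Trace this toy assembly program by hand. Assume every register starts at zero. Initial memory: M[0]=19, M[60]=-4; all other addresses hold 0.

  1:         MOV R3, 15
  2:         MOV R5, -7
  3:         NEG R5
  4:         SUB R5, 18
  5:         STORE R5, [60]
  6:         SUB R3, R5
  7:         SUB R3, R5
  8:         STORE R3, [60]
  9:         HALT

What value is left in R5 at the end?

after MOV R3, 15: R3=15
after MOV R5, -7: R5=-7
after NEG R5: R5=-(-7)=7
after SUB R5, 18: R5=7-18=-11
STORE R5, [60] → M[60]=-11
after SUB R3, R5: R3=15-(-11)=26
after SUB R3, R5: R3=26-(-11)=37
STORE R3, [60] → M[60]=37
halt.

-11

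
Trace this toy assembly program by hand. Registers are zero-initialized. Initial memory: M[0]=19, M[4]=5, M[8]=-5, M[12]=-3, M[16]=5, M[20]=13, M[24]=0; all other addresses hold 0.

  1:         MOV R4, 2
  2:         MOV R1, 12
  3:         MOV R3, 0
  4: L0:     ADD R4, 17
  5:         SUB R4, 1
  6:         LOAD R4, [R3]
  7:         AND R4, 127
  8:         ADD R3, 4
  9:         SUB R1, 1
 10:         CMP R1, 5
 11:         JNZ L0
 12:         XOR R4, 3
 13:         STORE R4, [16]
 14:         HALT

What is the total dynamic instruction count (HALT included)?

62

after MOV R4, 2: R4=2
after MOV R1, 12: R1=12
after MOV R3, 0: R3=0
after ADD R4, 17: R4=2+17=19
after SUB R4, 1: R4=19-1=18
after LOAD R4, [R3]: R4=M[0]=19
after AND R4, 127: R4=19&127=19
after ADD R3, 4: R3=0+4=4
after SUB R1, 1: R1=12-1=11
CMP R1, 5  (cmp 11,5)
JNZ L0: taken
after ADD R4, 17: R4=19+17=36
after SUB R4, 1: R4=36-1=35
after LOAD R4, [R3]: R4=M[4]=5
after AND R4, 127: R4=5&127=5
after ADD R3, 4: R3=4+4=8
after SUB R1, 1: R1=11-1=10
CMP R1, 5  (cmp 10,5)
JNZ L0: taken
after ADD R4, 17: R4=5+17=22
after SUB R4, 1: R4=22-1=21
after LOAD R4, [R3]: R4=M[8]=-5
after AND R4, 127: R4=(-5)&127=123
after ADD R3, 4: R3=8+4=12
after SUB R1, 1: R1=10-1=9
CMP R1, 5  (cmp 9,5)
JNZ L0: taken
after ADD R4, 17: R4=123+17=140
after SUB R4, 1: R4=140-1=139
after LOAD R4, [R3]: R4=M[12]=-3
after AND R4, 127: R4=(-3)&127=125
after ADD R3, 4: R3=12+4=16
after SUB R1, 1: R1=9-1=8
CMP R1, 5  (cmp 8,5)
JNZ L0: taken
after ADD R4, 17: R4=125+17=142
after SUB R4, 1: R4=142-1=141
after LOAD R4, [R3]: R4=M[16]=5
after AND R4, 127: R4=5&127=5
after ADD R3, 4: R3=16+4=20
after SUB R1, 1: R1=8-1=7
CMP R1, 5  (cmp 7,5)
JNZ L0: taken
after ADD R4, 17: R4=5+17=22
after SUB R4, 1: R4=22-1=21
after LOAD R4, [R3]: R4=M[20]=13
after AND R4, 127: R4=13&127=13
after ADD R3, 4: R3=20+4=24
after SUB R1, 1: R1=7-1=6
CMP R1, 5  (cmp 6,5)
JNZ L0: taken
after ADD R4, 17: R4=13+17=30
after SUB R4, 1: R4=30-1=29
after LOAD R4, [R3]: R4=M[24]=0
after AND R4, 127: R4=0&127=0
after ADD R3, 4: R3=24+4=28
after SUB R1, 1: R1=6-1=5
CMP R1, 5  (cmp 5,5)
JNZ L0: not taken
after XOR R4, 3: R4=0^3=3
STORE R4, [16] → M[16]=3
halt.
Total executed instructions: 62.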